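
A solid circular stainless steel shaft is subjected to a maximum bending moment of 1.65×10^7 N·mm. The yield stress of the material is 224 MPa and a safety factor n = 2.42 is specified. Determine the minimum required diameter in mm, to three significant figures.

σ_allow = 224/2.42 = 92.56 MPa.
For a solid circular section σ = 32M/(πd³), so d³ = 32M/(π σ_allow) = 32×1.6500×10^7/(π×92.56) = 1.816×10^6 mm³.
d = 122.0 mm.

d = 122 mm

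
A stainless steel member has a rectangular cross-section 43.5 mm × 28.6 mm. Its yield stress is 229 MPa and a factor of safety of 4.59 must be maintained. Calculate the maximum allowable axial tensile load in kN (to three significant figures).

σ_allow = 229/4.59 = 49.89 MPa.
A = 43.5×28.6 = 1244 mm².
F_allow = σ_allow × A = 49.89×1244 = 62070 N.

F_allow = 62.1 kN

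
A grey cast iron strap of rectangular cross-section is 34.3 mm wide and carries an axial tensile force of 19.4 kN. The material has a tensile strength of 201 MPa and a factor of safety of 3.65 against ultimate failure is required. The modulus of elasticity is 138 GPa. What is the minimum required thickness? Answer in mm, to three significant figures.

t = 10.3 mm

σ_allow = 201/3.65 = 55.07 MPa.
Required area A = F/σ_allow = 19400/55.07 = 352.3 mm².
t = A/w = 352.3/34.3 = 10.27 mm.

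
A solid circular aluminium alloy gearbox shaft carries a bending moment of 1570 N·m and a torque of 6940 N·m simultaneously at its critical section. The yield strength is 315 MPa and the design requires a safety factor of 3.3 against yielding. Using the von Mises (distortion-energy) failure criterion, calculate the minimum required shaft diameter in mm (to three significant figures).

σ_allow = σ_y/n = 315/3.3 = 95.45 MPa.
For a solid shaft σ_b = 32M/(πd³) and τ = 16T/(πd³), so the von Mises stress is σ' = (16/πd³)·√(4M²+3T²).
√(4M²+3T²) = √(4×(1.570×10^6)² + 3×(6.940×10^6)²) = 1.242×10^7 N·mm.
d³ = 16×1.242×10^7/(π×95.45) = 662900 mm³.
d = 87.19 mm.

d = 87.2 mm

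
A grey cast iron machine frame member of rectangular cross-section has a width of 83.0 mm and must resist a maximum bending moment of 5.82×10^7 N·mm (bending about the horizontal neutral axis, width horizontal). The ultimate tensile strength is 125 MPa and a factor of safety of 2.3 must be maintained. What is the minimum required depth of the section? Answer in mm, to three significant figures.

h = 278 mm

σ_allow = 125/2.3 = 54.35 MPa.
For a rectangular section σ = 6M/(bh²), so h² = 6M/(b σ_allow) = 6×5.8200×10^7/(83.0×54.35) = 77410 mm².
h = 278.2 mm.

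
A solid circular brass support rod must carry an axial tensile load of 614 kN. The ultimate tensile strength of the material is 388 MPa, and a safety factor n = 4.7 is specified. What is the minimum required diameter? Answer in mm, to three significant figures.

d = 97.3 mm

Allowable stress σ_allow = 388/4.7 = 82.55 MPa.
Required area A = F/σ_allow = 614000/82.55 = 7438 mm².
A = πd²/4 → d = √(4A/π) = 97.31 mm.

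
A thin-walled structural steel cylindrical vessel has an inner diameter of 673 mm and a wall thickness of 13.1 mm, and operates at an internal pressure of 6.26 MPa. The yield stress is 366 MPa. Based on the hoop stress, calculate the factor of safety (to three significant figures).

σ_h = pD/(2t) = 6.26×673/(2×13.1) = 160.8 MPa.
n = 366/160.8 = 2.276.

n = 2.28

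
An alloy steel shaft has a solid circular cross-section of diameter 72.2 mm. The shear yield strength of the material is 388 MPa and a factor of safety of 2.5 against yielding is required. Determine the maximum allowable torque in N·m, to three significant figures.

τ_allow = 388/2.5 = 155.2 MPa.
For a solid shaft T_allow = τ_allow·πd³/16; πd³/16 = π×72.2³/16 = 73900 mm³.
T_allow = 155.2×73900 = 1.147×10^7 N·mm = 11470 N·m.

T_allow = 11500 N·m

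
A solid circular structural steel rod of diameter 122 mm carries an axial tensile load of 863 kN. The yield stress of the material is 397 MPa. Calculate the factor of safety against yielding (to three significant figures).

n = 5.38

A = πd²/4 = 11690 mm².
σ = F/A = 863000/11690 = 73.82 MPa.
n = 397/73.82 = 5.378.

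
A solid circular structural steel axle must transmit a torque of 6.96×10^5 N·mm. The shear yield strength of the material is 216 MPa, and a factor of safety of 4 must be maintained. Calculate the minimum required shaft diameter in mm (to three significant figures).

d = 40.3 mm

Allowable shear stress τ_allow = 216/4 = 54.00 MPa.
For a solid shaft τ = 16T/(πd³), so d³ = 16T/(π τ_allow) = 16×696000/(π×54.00) = 65640 mm³.
d = (65640)^(1/3) = 40.34 mm.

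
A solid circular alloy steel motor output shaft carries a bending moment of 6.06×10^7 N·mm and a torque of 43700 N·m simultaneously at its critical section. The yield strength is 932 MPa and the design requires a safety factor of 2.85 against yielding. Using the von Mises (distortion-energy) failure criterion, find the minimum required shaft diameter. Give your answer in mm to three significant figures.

σ_allow = σ_y/n = 932/2.85 = 327.0 MPa.
For a solid shaft σ_b = 32M/(πd³) and τ = 16T/(πd³), so the von Mises stress is σ' = (16/πd³)·√(4M²+3T²).
√(4M²+3T²) = √(4×(6.060×10^7)² + 3×(4.370×10^7)²) = 1.429×10^8 N·mm.
d³ = 16×1.429×10^8/(π×327.0) = 2.225×10^6 mm³.
d = 130.6 mm.

d = 131 mm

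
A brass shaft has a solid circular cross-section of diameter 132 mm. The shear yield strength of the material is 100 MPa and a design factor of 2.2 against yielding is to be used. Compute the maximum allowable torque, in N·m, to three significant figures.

τ_allow = 100/2.2 = 45.45 MPa.
For a solid shaft T_allow = τ_allow·πd³/16; πd³/16 = π×132³/16 = 451600 mm³.
T_allow = 45.45×451600 = 2.053×10^7 N·mm = 20530 N·m.

T_allow = 20500 N·m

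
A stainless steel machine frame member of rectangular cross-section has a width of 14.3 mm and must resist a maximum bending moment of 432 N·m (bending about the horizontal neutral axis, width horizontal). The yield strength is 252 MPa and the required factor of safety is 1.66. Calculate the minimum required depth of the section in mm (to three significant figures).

σ_allow = 252/1.66 = 151.8 MPa.
For a rectangular section σ = 6M/(bh²), so h² = 6M/(b σ_allow) = 6×432000/(14.3×151.8) = 1194 mm².
h = 34.55 mm.

h = 34.6 mm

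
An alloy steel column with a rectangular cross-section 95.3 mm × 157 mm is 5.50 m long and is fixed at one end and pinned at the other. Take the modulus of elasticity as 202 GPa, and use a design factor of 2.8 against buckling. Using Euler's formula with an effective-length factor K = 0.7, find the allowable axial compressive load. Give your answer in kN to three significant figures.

Buckling occurs about the weak axis: I_min = h·b³/12 = 157×95.3³/12 = 1.132×10^7 mm⁴ (b = 95.3 mm is the smaller dimension).
Effective length L_e = KL = 0.7×5.50 m = 3850 mm.
Euler critical load P_cr = π²EI/L_e² = π²×202000×1.132×10^7/3850² = 1.523×10^6 N.
P_allow = P_cr/n = 1.523×10^6/2.8 = 544000 N.

P_allow = 544 kN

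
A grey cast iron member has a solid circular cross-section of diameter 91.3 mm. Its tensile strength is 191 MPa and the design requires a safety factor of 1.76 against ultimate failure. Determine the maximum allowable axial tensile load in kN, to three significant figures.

F_allow = 710 kN

σ_allow = 191/1.76 = 108.5 MPa.
A = πd²/4 = π×91.3²/4 = 6547 mm².
F_allow = σ_allow × A = 108.5×6547 = 710500 N.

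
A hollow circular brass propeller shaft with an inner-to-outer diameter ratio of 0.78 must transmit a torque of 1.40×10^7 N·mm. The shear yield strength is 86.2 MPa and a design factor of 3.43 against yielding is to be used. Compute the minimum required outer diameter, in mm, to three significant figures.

τ_allow = 86.2/3.43 = 25.13 MPa.
For a hollow shaft τ = 16T/[πd_o³(1−k⁴)] with k = 0.78, so 1−k⁴ = 0.6298.
d_o³ = 16T/[π τ_allow (1−k⁴)] = 16×1.4000×10^7/(π×25.13×0.6298) = 4.505×10^6 mm³.
d_o = 165.2 mm.

d_o = 165 mm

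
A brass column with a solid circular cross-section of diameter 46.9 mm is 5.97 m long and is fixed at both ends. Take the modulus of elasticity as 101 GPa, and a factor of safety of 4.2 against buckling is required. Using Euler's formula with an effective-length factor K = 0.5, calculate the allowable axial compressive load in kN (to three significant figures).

I = πd⁴/64 = π×46.9⁴/64 = 237500 mm⁴.
Effective length L_e = KL = 0.5×5.97 m = 2985 mm.
Euler critical load P_cr = π²EI/L_e² = π²×101000×237500/2985² = 26570 N.
P_allow = P_cr/n = 26570/4.2 = 6326 N.

P_allow = 6.33 kN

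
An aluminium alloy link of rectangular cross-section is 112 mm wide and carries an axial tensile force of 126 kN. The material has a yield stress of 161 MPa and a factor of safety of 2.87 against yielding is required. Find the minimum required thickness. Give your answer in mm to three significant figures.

t = 20.1 mm

σ_allow = 161/2.87 = 56.10 MPa.
Required area A = F/σ_allow = 126000/56.10 = 2246 mm².
t = A/w = 2246/112 = 20.05 mm.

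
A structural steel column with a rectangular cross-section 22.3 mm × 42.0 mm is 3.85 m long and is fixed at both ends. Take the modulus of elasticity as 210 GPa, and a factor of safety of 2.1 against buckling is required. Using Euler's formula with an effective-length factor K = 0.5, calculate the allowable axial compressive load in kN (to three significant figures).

P_allow = 10.3 kN

Buckling occurs about the weak axis: I_min = h·b³/12 = 42.0×22.3³/12 = 38810 mm⁴ (b = 22.3 mm is the smaller dimension).
Effective length L_e = KL = 0.5×3.85 m = 1925 mm.
Euler critical load P_cr = π²EI/L_e² = π²×210000×38810/1925² = 21710 N.
P_allow = P_cr/n = 21710/2.1 = 10340 N.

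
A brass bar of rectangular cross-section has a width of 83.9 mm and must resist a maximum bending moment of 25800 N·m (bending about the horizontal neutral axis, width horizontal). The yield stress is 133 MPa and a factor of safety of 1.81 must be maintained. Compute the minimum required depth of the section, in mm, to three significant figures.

h = 158 mm

σ_allow = 133/1.81 = 73.48 MPa.
For a rectangular section σ = 6M/(bh²), so h² = 6M/(b σ_allow) = 6×2.5800×10^7/(83.9×73.48) = 25110 mm².
h = 158.5 mm.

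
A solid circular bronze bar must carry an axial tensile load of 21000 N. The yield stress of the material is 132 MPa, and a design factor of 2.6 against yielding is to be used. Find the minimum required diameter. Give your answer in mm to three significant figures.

d = 22.9 mm

Allowable stress σ_allow = 132/2.6 = 50.77 MPa.
Required area A = F/σ_allow = 21000/50.77 = 413.6 mm².
A = πd²/4 → d = √(4A/π) = 22.95 mm.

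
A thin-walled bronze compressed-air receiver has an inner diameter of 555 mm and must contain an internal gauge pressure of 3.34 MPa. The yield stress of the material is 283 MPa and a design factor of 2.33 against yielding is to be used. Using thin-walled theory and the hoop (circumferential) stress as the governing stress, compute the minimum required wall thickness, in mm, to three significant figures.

t = 7.63 mm

σ_allow = 283/2.33 = 121.5 MPa.
Hoop stress σ_h = pD/(2t), so t = pD/(2σ_allow) = 3.34×555/(2×121.5) = 7.631 mm.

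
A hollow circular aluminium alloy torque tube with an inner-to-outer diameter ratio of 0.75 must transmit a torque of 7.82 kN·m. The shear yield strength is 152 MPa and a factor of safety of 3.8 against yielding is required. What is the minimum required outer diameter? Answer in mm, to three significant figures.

τ_allow = 152/3.8 = 40.00 MPa.
For a hollow shaft τ = 16T/[πd_o³(1−k⁴)] with k = 0.75, so 1−k⁴ = 0.6836.
d_o³ = 16T/[π τ_allow (1−k⁴)] = 16×7820000/(π×40.00×0.6836) = 1.457×10^6 mm³.
d_o = 113.4 mm.

d_o = 113 mm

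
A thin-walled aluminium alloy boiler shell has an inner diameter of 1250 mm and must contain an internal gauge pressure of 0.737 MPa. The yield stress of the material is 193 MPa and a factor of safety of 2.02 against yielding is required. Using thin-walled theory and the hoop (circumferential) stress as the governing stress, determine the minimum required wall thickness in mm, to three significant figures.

t = 4.82 mm

σ_allow = 193/2.02 = 95.54 MPa.
Hoop stress σ_h = pD/(2t), so t = pD/(2σ_allow) = 0.737×1250/(2×95.54) = 4.821 mm.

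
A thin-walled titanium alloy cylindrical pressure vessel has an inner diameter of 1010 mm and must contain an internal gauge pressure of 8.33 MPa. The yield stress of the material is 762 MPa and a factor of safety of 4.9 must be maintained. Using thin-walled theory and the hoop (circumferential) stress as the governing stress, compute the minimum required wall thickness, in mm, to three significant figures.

σ_allow = 762/4.9 = 155.5 MPa.
Hoop stress σ_h = pD/(2t), so t = pD/(2σ_allow) = 8.33×1010/(2×155.5) = 27.05 mm.

t = 27.1 mm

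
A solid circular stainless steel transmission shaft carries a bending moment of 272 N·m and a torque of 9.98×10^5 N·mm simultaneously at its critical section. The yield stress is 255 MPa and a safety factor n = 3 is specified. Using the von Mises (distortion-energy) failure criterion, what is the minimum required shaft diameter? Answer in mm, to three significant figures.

σ_allow = σ_y/n = 255/3 = 85.00 MPa.
For a solid shaft σ_b = 32M/(πd³) and τ = 16T/(πd³), so the von Mises stress is σ' = (16/πd³)·√(4M²+3T²).
√(4M²+3T²) = √(4×(272000)² + 3×(998000)²) = 1.812×10^6 N·mm.
d³ = 16×1.812×10^6/(π×85.00) = 108600 mm³.
d = 47.71 mm.

d = 47.7 mm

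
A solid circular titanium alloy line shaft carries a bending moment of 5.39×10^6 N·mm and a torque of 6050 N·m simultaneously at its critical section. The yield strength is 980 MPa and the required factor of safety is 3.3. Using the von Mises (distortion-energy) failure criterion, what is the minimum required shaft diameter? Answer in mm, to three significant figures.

σ_allow = σ_y/n = 980/3.3 = 297.0 MPa.
For a solid shaft σ_b = 32M/(πd³) and τ = 16T/(πd³), so the von Mises stress is σ' = (16/πd³)·√(4M²+3T²).
√(4M²+3T²) = √(4×(5.390×10^6)² + 3×(6.050×10^6)²) = 1.503×10^7 N·mm.
d³ = 16×1.503×10^7/(π×297.0) = 257800 mm³.
d = 63.65 mm.

d = 63.6 mm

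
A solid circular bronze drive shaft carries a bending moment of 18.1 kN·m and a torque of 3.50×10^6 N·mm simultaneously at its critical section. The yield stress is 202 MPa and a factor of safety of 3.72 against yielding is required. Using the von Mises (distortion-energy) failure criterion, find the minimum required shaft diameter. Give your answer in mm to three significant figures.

σ_allow = σ_y/n = 202/3.72 = 54.30 MPa.
For a solid shaft σ_b = 32M/(πd³) and τ = 16T/(πd³), so the von Mises stress is σ' = (16/πd³)·√(4M²+3T²).
√(4M²+3T²) = √(4×(1.810×10^7)² + 3×(3.500×10^6)²) = 3.670×10^7 N·mm.
d³ = 16×3.670×10^7/(π×54.30) = 3.443×10^6 mm³.
d = 151.0 mm.

d = 151 mm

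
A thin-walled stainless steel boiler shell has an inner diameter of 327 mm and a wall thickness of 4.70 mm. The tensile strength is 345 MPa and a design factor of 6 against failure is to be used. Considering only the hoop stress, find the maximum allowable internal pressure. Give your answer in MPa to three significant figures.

σ_allow = 345/6 = 57.50 MPa.
σ_h = pD/(2t) → p_allow = 2σ_allow t/D = 2×57.50×4.70/327 = 1.653 MPa.

p_allow = 1.65 MPa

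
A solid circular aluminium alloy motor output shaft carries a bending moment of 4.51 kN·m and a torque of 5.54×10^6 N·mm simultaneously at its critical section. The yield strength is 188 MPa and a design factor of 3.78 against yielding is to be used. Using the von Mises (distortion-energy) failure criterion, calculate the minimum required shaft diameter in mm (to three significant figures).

σ_allow = σ_y/n = 188/3.78 = 49.74 MPa.
For a solid shaft σ_b = 32M/(πd³) and τ = 16T/(πd³), so the von Mises stress is σ' = (16/πd³)·√(4M²+3T²).
√(4M²+3T²) = √(4×(4.510×10^6)² + 3×(5.540×10^6)²) = 1.317×10^7 N·mm.
d³ = 16×1.317×10^7/(π×49.74) = 1.349×10^6 mm³.
d = 110.5 mm.

d = 110 mm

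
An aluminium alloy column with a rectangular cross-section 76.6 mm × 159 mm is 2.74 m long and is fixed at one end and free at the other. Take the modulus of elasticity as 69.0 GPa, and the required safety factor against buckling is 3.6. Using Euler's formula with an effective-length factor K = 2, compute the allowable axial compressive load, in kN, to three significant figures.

P_allow = 37.5 kN

Buckling occurs about the weak axis: I_min = h·b³/12 = 159×76.6³/12 = 5.955×10^6 mm⁴ (b = 76.6 mm is the smaller dimension).
Effective length L_e = KL = 2×2.74 m = 5480 mm.
Euler critical load P_cr = π²EI/L_e² = π²×69000×5.955×10^6/5480² = 135000 N.
P_allow = P_cr/n = 135000/3.6 = 37510 N.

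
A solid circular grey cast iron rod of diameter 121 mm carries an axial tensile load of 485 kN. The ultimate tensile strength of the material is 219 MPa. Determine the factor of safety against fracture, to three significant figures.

n = 5.19

A = πd²/4 = 11500 mm².
σ = F/A = 485000/11500 = 42.18 MPa.
n = 219/42.18 = 5.192.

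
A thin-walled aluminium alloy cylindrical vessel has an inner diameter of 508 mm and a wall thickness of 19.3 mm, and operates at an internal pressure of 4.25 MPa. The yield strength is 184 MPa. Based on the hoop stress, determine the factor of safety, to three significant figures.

σ_h = pD/(2t) = 4.25×508/(2×19.3) = 55.93 MPa.
n = 184/55.93 = 3.290.

n = 3.29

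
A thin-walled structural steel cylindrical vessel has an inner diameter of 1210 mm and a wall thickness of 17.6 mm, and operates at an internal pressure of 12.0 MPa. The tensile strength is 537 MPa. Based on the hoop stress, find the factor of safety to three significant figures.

σ_h = pD/(2t) = 12.0×1210/(2×17.6) = 412.5 MPa.
n = 537/412.5 = 1.302.

n = 1.30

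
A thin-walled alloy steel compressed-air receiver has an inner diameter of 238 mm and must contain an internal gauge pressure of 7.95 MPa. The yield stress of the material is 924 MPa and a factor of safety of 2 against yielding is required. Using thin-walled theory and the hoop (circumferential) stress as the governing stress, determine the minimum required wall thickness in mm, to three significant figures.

σ_allow = 924/2 = 462.0 MPa.
Hoop stress σ_h = pD/(2t), so t = pD/(2σ_allow) = 7.95×238/(2×462.0) = 2.048 mm.

t = 2.05 mm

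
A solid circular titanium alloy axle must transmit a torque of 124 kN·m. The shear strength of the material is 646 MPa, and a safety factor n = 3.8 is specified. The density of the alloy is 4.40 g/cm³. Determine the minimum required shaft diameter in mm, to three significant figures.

d = 155 mm

Allowable shear stress τ_allow = 646/3.8 = 170.0 MPa.
For a solid shaft τ = 16T/(πd³), so d³ = 16T/(π τ_allow) = 16×1.2400×10^8/(π×170.0) = 3.715×10^6 mm³.
d = (3.715×10^6)^(1/3) = 154.9 mm.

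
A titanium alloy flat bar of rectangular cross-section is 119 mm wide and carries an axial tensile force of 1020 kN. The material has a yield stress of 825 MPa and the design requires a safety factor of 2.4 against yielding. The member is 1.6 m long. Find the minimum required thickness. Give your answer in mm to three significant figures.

t = 24.9 mm

σ_allow = 825/2.4 = 343.8 MPa.
Required area A = F/σ_allow = 1020000/343.8 = 2967 mm².
t = A/w = 2967/119 = 24.94 mm.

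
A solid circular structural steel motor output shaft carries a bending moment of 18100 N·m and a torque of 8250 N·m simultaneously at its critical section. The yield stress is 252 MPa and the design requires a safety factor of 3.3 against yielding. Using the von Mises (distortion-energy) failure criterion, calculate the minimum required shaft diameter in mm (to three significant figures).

d = 137 mm

σ_allow = σ_y/n = 252/3.3 = 76.36 MPa.
For a solid shaft σ_b = 32M/(πd³) and τ = 16T/(πd³), so the von Mises stress is σ' = (16/πd³)·√(4M²+3T²).
√(4M²+3T²) = √(4×(1.810×10^7)² + 3×(8.250×10^6)²) = 3.892×10^7 N·mm.
d³ = 16×3.892×10^7/(π×76.36) = 2.596×10^6 mm³.
d = 137.4 mm.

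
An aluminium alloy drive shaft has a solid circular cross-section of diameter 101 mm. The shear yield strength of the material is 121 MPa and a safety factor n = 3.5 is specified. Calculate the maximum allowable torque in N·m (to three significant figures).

T_allow = 6990 N·m

τ_allow = 121/3.5 = 34.57 MPa.
For a solid shaft T_allow = τ_allow·πd³/16; πd³/16 = π×101³/16 = 202300 mm³.
T_allow = 34.57×202300 = 6.994×10^6 N·mm = 6994 N·m.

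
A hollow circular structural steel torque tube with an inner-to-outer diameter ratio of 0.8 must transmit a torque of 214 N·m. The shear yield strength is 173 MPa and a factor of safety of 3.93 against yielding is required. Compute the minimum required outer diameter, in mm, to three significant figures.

d_o = 34.7 mm

τ_allow = 173/3.93 = 44.02 MPa.
For a hollow shaft τ = 16T/[πd_o³(1−k⁴)] with k = 0.8, so 1−k⁴ = 0.5904.
d_o³ = 16T/[π τ_allow (1−k⁴)] = 16×214000/(π×44.02×0.5904) = 41940 mm³.
d_o = 34.74 mm.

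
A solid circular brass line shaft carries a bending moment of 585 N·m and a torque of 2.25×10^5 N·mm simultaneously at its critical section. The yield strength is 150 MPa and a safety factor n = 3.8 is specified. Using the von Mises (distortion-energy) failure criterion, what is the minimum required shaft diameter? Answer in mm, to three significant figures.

σ_allow = σ_y/n = 150/3.8 = 39.47 MPa.
For a solid shaft σ_b = 32M/(πd³) and τ = 16T/(πd³), so the von Mises stress is σ' = (16/πd³)·√(4M²+3T²).
√(4M²+3T²) = √(4×(585000)² + 3×(225000)²) = 1.233×10^6 N·mm.
d³ = 16×1.233×10^6/(π×39.47) = 159100 mm³.
d = 54.19 mm.

d = 54.2 mm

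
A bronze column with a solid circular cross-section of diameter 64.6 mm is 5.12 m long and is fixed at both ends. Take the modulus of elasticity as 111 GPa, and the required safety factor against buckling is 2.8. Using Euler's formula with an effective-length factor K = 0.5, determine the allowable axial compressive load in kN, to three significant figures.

I = πd⁴/64 = π×64.6⁴/64 = 854900 mm⁴.
Effective length L_e = KL = 0.5×5.12 m = 2560 mm.
Euler critical load P_cr = π²EI/L_e² = π²×111000×854900/2560² = 142900 N.
P_allow = P_cr/n = 142900/2.8 = 51040 N.

P_allow = 51.0 kN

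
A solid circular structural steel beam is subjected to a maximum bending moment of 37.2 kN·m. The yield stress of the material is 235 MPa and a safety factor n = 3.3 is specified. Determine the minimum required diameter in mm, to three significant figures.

d = 175 mm

σ_allow = 235/3.3 = 71.21 MPa.
For a solid circular section σ = 32M/(πd³), so d³ = 32M/(π σ_allow) = 32×3.7200×10^7/(π×71.21) = 5.321×10^6 mm³.
d = 174.6 mm.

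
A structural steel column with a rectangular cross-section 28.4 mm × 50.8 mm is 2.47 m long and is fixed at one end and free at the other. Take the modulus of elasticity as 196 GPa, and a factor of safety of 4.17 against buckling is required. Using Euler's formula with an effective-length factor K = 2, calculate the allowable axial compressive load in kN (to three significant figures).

Buckling occurs about the weak axis: I_min = h·b³/12 = 50.8×28.4³/12 = 96970 mm⁴ (b = 28.4 mm is the smaller dimension).
Effective length L_e = KL = 2×2.47 m = 4940 mm.
Euler critical load P_cr = π²EI/L_e² = π²×196000×96970/4940² = 7687 N.
P_allow = P_cr/n = 7687/4.17 = 1843 N.

P_allow = 1.84 kN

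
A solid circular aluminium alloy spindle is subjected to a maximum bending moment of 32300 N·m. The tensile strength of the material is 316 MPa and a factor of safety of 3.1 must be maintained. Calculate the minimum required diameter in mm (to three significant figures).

σ_allow = 316/3.1 = 101.9 MPa.
For a solid circular section σ = 32M/(πd³), so d³ = 32M/(π σ_allow) = 32×3.2300×10^7/(π×101.9) = 3.228×10^6 mm³.
d = 147.8 mm.

d = 148 mm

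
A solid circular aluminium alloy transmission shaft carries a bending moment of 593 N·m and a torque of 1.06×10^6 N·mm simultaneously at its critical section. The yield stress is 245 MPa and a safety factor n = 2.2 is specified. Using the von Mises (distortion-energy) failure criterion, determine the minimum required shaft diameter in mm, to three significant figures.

d = 46.4 mm

σ_allow = σ_y/n = 245/2.2 = 111.4 MPa.
For a solid shaft σ_b = 32M/(πd³) and τ = 16T/(πd³), so the von Mises stress is σ' = (16/πd³)·√(4M²+3T²).
√(4M²+3T²) = √(4×(593000)² + 3×(1.060×10^6)²) = 2.186×10^6 N·mm.
d³ = 16×2.186×10^6/(π×111.4) = 99960 mm³.
d = 46.41 mm.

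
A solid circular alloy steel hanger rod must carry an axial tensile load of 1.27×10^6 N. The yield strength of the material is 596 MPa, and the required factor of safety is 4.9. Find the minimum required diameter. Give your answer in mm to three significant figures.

d = 115 mm

Allowable stress σ_allow = 596/4.9 = 121.6 MPa.
Required area A = F/σ_allow = 1270000/121.6 = 10440 mm².
A = πd²/4 → d = √(4A/π) = 115.3 mm.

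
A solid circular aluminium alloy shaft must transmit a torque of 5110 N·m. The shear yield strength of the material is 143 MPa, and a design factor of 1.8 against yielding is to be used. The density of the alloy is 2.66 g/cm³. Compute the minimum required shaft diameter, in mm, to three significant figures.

d = 68.9 mm

Allowable shear stress τ_allow = 143/1.8 = 79.44 MPa.
For a solid shaft τ = 16T/(πd³), so d³ = 16T/(π τ_allow) = 16×5110000/(π×79.44) = 327600 mm³.
d = (327600)^(1/3) = 68.94 mm.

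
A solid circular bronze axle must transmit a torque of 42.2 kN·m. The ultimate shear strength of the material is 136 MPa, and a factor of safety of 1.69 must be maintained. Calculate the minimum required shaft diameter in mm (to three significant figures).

Allowable shear stress τ_allow = 136/1.69 = 80.47 MPa.
For a solid shaft τ = 16T/(πd³), so d³ = 16T/(π τ_allow) = 16×4.2200×10^7/(π×80.47) = 2.671×10^6 mm³.
d = (2.671×10^6)^(1/3) = 138.7 mm.

d = 139 mm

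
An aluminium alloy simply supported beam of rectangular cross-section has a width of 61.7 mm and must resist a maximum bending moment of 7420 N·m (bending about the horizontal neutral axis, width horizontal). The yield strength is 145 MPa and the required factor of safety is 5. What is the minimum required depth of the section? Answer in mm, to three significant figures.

σ_allow = 145/5 = 29.00 MPa.
For a rectangular section σ = 6M/(bh²), so h² = 6M/(b σ_allow) = 6×7420000/(61.7×29.00) = 24880 mm².
h = 157.7 mm.

h = 158 mm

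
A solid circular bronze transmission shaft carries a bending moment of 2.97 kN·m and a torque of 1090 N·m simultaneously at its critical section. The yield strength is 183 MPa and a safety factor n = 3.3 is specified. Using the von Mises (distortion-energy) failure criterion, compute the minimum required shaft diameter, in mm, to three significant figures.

d = 83.0 mm

σ_allow = σ_y/n = 183/3.3 = 55.45 MPa.
For a solid shaft σ_b = 32M/(πd³) and τ = 16T/(πd³), so the von Mises stress is σ' = (16/πd³)·√(4M²+3T²).
√(4M²+3T²) = √(4×(2.970×10^6)² + 3×(1.090×10^6)²) = 6.233×10^6 N·mm.
d³ = 16×6.233×10^6/(π×55.45) = 572400 mm³.
d = 83.03 mm.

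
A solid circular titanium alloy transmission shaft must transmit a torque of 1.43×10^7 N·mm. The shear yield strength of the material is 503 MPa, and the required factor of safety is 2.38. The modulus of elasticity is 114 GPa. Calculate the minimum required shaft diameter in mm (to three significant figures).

Allowable shear stress τ_allow = 503/2.38 = 211.3 MPa.
For a solid shaft τ = 16T/(πd³), so d³ = 16T/(π τ_allow) = 16×1.4300×10^7/(π×211.3) = 344600 mm³.
d = (344600)^(1/3) = 70.11 mm.

d = 70.1 mm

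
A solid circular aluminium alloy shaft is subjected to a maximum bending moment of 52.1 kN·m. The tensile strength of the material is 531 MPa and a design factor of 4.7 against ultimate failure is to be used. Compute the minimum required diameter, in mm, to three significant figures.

d = 167 mm

σ_allow = 531/4.7 = 113.0 MPa.
For a solid circular section σ = 32M/(πd³), so d³ = 32M/(π σ_allow) = 32×5.2100×10^7/(π×113.0) = 4.697×10^6 mm³.
d = 167.5 mm.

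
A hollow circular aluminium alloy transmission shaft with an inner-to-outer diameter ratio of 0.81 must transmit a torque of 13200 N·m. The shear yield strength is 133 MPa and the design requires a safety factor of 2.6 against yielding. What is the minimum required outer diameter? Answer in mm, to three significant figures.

τ_allow = 133/2.6 = 51.15 MPa.
For a hollow shaft τ = 16T/[πd_o³(1−k⁴)] with k = 0.81, so 1−k⁴ = 0.5695.
d_o³ = 16T/[π τ_allow (1−k⁴)] = 16×1.3200×10^7/(π×51.15×0.5695) = 2.308×10^6 mm³.
d_o = 132.1 mm.

d_o = 132 mm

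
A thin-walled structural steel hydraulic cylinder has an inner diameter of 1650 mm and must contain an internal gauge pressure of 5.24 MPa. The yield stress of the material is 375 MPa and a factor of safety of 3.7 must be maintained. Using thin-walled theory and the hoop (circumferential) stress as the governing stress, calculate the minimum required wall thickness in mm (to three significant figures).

σ_allow = 375/3.7 = 101.4 MPa.
Hoop stress σ_h = pD/(2t), so t = pD/(2σ_allow) = 5.24×1650/(2×101.4) = 42.65 mm.

t = 42.7 mm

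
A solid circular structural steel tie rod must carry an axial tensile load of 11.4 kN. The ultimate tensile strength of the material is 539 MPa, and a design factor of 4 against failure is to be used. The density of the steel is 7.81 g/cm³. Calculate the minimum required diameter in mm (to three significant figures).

d = 10.4 mm

Allowable stress σ_allow = 539/4 = 134.8 MPa.
Required area A = F/σ_allow = 11400/134.8 = 84.60 mm².
A = πd²/4 → d = √(4A/π) = 10.38 mm.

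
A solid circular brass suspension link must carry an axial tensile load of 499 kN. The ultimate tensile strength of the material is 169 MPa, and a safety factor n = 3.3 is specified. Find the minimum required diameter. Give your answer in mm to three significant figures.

Allowable stress σ_allow = 169/3.3 = 51.21 MPa.
Required area A = F/σ_allow = 499000/51.21 = 9744 mm².
A = πd²/4 → d = √(4A/π) = 111.4 mm.

d = 111 mm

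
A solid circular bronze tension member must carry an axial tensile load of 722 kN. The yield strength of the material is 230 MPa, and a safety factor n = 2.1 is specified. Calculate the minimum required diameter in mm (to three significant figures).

d = 91.6 mm

Allowable stress σ_allow = 230/2.1 = 109.5 MPa.
Required area A = F/σ_allow = 722000/109.5 = 6592 mm².
A = πd²/4 → d = √(4A/π) = 91.62 mm.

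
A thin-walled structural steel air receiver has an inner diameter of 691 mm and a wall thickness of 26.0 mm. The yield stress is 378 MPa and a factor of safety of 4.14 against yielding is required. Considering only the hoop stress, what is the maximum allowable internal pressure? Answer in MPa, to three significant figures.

p_allow = 6.87 MPa

σ_allow = 378/4.14 = 91.30 MPa.
σ_h = pD/(2t) → p_allow = 2σ_allow t/D = 2×91.30×26.0/691 = 6.871 MPa.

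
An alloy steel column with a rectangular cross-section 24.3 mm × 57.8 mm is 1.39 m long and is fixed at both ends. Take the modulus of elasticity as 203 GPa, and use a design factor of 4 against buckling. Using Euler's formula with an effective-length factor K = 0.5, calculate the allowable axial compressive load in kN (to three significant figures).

P_allow = 71.7 kN

Buckling occurs about the weak axis: I_min = h·b³/12 = 57.8×24.3³/12 = 69110 mm⁴ (b = 24.3 mm is the smaller dimension).
Effective length L_e = KL = 0.5×1.39 m = 695.0 mm.
Euler critical load P_cr = π²EI/L_e² = π²×203000×69110/695.0² = 286700 N.
P_allow = P_cr/n = 286700/4 = 71670 N.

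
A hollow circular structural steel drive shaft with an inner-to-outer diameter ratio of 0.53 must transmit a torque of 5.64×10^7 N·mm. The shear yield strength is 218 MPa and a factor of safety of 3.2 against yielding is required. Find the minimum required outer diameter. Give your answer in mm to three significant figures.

τ_allow = 218/3.2 = 68.12 MPa.
For a hollow shaft τ = 16T/[πd_o³(1−k⁴)] with k = 0.53, so 1−k⁴ = 0.9211.
d_o³ = 16T/[π τ_allow (1−k⁴)] = 16×5.6400×10^7/(π×68.12×0.9211) = 4.578×10^6 mm³.
d_o = 166.0 mm.

d_o = 166 mm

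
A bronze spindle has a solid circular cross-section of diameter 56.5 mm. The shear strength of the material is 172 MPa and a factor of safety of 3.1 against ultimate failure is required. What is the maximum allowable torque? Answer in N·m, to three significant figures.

T_allow = 1960 N·m

τ_allow = 172/3.1 = 55.48 MPa.
For a solid shaft T_allow = τ_allow·πd³/16; πd³/16 = π×56.5³/16 = 35410 mm³.
T_allow = 55.48×35410 = 1.965×10^6 N·mm = 1965 N·m.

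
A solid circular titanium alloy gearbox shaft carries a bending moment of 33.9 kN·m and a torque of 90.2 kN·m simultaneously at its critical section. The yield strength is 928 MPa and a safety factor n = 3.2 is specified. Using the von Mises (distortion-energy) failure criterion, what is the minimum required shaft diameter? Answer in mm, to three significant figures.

d = 144 mm

σ_allow = σ_y/n = 928/3.2 = 290.0 MPa.
For a solid shaft σ_b = 32M/(πd³) and τ = 16T/(πd³), so the von Mises stress is σ' = (16/πd³)·√(4M²+3T²).
√(4M²+3T²) = √(4×(3.390×10^7)² + 3×(9.020×10^7)²) = 1.703×10^8 N·mm.
d³ = 16×1.703×10^8/(π×290.0) = 2.991×10^6 mm³.
d = 144.1 mm.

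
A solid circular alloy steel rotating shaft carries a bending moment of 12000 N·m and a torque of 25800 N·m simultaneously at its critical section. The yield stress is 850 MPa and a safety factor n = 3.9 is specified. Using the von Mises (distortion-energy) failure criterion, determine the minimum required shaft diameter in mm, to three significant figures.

d = 106 mm

σ_allow = σ_y/n = 850/3.9 = 217.9 MPa.
For a solid shaft σ_b = 32M/(πd³) and τ = 16T/(πd³), so the von Mises stress is σ' = (16/πd³)·√(4M²+3T²).
√(4M²+3T²) = √(4×(1.200×10^7)² + 3×(2.580×10^7)²) = 5.072×10^7 N·mm.
d³ = 16×5.072×10^7/(π×217.9) = 1.185×10^6 mm³.
d = 105.8 mm.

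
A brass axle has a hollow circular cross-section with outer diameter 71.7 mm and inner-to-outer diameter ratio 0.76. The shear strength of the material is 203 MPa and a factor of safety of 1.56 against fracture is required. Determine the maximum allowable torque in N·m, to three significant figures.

τ_allow = 203/1.56 = 130.1 MPa.
For a hollow shaft T_allow = τ_allow·πd_o³(1−k⁴)/16 with 1−k⁴ = 0.6664, so πd_o³(1−k⁴)/16 = 48230 mm³.
T_allow = 130.1×48230 = 6.276×10^6 N·mm = 6276 N·m.

T_allow = 6280 N·m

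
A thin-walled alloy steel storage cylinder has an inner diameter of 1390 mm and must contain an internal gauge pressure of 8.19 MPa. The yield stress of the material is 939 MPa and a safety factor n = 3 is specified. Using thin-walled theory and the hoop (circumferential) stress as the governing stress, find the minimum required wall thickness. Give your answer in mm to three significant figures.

σ_allow = 939/3 = 313.0 MPa.
Hoop stress σ_h = pD/(2t), so t = pD/(2σ_allow) = 8.19×1390/(2×313.0) = 18.19 mm.

t = 18.2 mm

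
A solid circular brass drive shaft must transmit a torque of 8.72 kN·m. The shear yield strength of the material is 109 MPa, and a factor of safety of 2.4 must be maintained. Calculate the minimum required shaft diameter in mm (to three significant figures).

Allowable shear stress τ_allow = 109/2.4 = 45.42 MPa.
For a solid shaft τ = 16T/(πd³), so d³ = 16T/(π τ_allow) = 16×8720000/(π×45.42) = 977800 mm³.
d = (977800)^(1/3) = 99.26 mm.

d = 99.3 mm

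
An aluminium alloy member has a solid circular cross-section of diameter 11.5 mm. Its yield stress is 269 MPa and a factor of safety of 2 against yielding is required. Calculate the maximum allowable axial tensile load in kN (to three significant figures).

σ_allow = 269/2 = 134.5 MPa.
A = πd²/4 = π×11.5²/4 = 103.9 mm².
F_allow = σ_allow × A = 134.5×103.9 = 13970 N.

F_allow = 14.0 kN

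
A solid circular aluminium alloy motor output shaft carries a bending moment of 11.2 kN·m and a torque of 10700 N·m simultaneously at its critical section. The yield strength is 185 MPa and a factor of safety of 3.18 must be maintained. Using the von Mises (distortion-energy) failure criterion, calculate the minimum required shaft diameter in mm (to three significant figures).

d = 137 mm

σ_allow = σ_y/n = 185/3.18 = 58.18 MPa.
For a solid shaft σ_b = 32M/(πd³) and τ = 16T/(πd³), so the von Mises stress is σ' = (16/πd³)·√(4M²+3T²).
√(4M²+3T²) = √(4×(1.120×10^7)² + 3×(1.070×10^7)²) = 2.907×10^7 N·mm.
d³ = 16×2.907×10^7/(π×58.18) = 2.545×10^6 mm³.
d = 136.5 mm.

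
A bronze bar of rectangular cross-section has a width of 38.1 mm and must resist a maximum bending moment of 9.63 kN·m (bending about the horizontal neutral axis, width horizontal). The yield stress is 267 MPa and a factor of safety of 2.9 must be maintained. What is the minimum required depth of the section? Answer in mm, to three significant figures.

σ_allow = 267/2.9 = 92.07 MPa.
For a rectangular section σ = 6M/(bh²), so h² = 6M/(b σ_allow) = 6×9630000/(38.1×92.07) = 16470 mm².
h = 128.3 mm.

h = 128 mm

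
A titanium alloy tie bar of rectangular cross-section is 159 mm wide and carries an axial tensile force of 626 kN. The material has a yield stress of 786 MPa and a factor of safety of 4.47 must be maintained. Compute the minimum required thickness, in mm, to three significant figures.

t = 22.4 mm

σ_allow = 786/4.47 = 175.8 MPa.
Required area A = F/σ_allow = 626000/175.8 = 3560 mm².
t = A/w = 3560/159 = 22.39 mm.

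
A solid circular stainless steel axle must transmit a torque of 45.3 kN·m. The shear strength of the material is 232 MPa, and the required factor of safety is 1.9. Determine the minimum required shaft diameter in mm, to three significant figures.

Allowable shear stress τ_allow = 232/1.9 = 122.1 MPa.
For a solid shaft τ = 16T/(πd³), so d³ = 16T/(π τ_allow) = 16×4.5300×10^7/(π×122.1) = 1.889×10^6 mm³.
d = (1.889×10^6)^(1/3) = 123.6 mm.

d = 124 mm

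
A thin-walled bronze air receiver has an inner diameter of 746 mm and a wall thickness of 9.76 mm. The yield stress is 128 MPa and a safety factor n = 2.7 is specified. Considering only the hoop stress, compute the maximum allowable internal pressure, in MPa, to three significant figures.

p_allow = 1.24 MPa

σ_allow = 128/2.7 = 47.41 MPa.
σ_h = pD/(2t) → p_allow = 2σ_allow t/D = 2×47.41×9.76/746 = 1.240 MPa.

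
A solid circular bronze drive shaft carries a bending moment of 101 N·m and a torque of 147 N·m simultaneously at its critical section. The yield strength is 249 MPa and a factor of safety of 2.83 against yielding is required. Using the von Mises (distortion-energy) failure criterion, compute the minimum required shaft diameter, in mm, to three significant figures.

d = 26.6 mm

σ_allow = σ_y/n = 249/2.83 = 87.99 MPa.
For a solid shaft σ_b = 32M/(πd³) and τ = 16T/(πd³), so the von Mises stress is σ' = (16/πd³)·√(4M²+3T²).
√(4M²+3T²) = √(4×(101000)² + 3×(147000)²) = 325000 N·mm.
d³ = 16×325000/(π×87.99) = 18810 mm³.
d = 26.60 mm.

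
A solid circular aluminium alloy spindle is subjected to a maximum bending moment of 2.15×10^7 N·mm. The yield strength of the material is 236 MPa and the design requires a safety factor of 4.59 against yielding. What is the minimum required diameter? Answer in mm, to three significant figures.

d = 162 mm

σ_allow = 236/4.59 = 51.42 MPa.
For a solid circular section σ = 32M/(πd³), so d³ = 32M/(π σ_allow) = 32×2.1500×10^7/(π×51.42) = 4.259×10^6 mm³.
d = 162.1 mm.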